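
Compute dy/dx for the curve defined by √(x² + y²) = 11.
Differentiate both sides with respect to x, treating y as y(x). By the chain rule, any term containing y contributes a factor of y' = dy/dx when we differentiate it.

Move every term to one side and write the relation as F(x, y) = 0. Term by term,
  d/dx[√(x^2 + y^2)] = (x + y·y')/√(x^2 + y^2)
  d/dx[-11] = 0

The pieces without y' make up ∂F/∂x and the coefficient of y' is ∂F/∂y:
  ∂F/∂x = x/√(x^2 + y^2),
  ∂F/∂y = y/√(x^2 + y^2).

Since d/dx[F] = ∂F/∂x + (∂F/∂y)·y' = 0, solve for y':
  (∂F/∂y)·y' = -∂F/∂x
  dy/dx = -(∂F/∂x)/(∂F/∂y) = -(x/√(x^2 + y^2))/(y/√(x^2 + y^2)) = -x/y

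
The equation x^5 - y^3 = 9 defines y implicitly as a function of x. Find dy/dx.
Apply d/dx to both sides, remembering that y depends on x. Each occurrence of y therefore brings in a y' = dy/dx via the chain rule.

With F(x, y) equal to the left-hand side minus the right, differentiate F term by term:
  d/dx[x^5] = 5x^4
  d/dx[-y^3] = -3y^2·y'
  d/dx[-9] = 0
Adding these up, d/dx[F] = 0 becomes
  (5x^4) + (-3y^2)·y' = 0,
so isolating y',
  dy/dx = -(5x^4)/(-3y^2) = 5x^4/(3y^2)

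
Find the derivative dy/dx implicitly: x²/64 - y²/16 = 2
Differentiate both sides with respect to x, treating y as y(x). By the chain rule, any term containing y contributes a factor of y' = dy/dx when we differentiate it.

Move every term to one side and write the relation as F(x, y) = 0. Term by term,
  d/dx[x^2/64] = x/32
  d/dx[-y^2/16] = -y·y'/8
  d/dx[-2] = 0

The pieces without y' make up ∂F/∂x and the coefficient of y' is ∂F/∂y:
  ∂F/∂x = x/32,
  ∂F/∂y = -y/8.

Since d/dx[F] = ∂F/∂x + (∂F/∂y)·y' = 0, solve for y':
  (∂F/∂y)·y' = -∂F/∂x
  dy/dx = -(∂F/∂x)/(∂F/∂y) = -(x/32)/(-y/8) = x/(4y)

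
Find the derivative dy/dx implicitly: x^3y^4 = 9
Differentiate both sides with respect to x, treating y as y(x). By the chain rule, any term containing y contributes a factor of y' = dy/dx when we differentiate it.

Move every term to one side and write the relation as F(x, y) = 0. Term by term,
  d/dx[x^3y^4] = 4x^3y^3·y' + 3x^2y^4
  d/dx[-9] = 0

The pieces without y' make up ∂F/∂x and the coefficient of y' is ∂F/∂y:
  ∂F/∂x = 3x^2y^4,
  ∂F/∂y = 4x^3y^3.

Since d/dx[F] = ∂F/∂x + (∂F/∂y)·y' = 0, solve for y':
  (∂F/∂y)·y' = -∂F/∂x
  dy/dx = -(∂F/∂x)/(∂F/∂y) = -(3x^2y^4)/(4x^3y^3) = -3y/(4x)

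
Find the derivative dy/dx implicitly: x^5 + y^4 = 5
Take d/dx of both sides. Since y is implicitly a function of x, the chain rule attaches a y' = dy/dx factor whenever we differentiate through y.

Set F(x, y) = (left side) − (right side), so the curve is F = 0. Differentiating each term of F:
  d/dx[x^5] = 5x^4
  d/dx[y^4] = 4y^3·y'
  d/dx[-5] = 0

Collecting, the y'-free part is the partial derivative in x and the y' coefficient is the partial derivative in y:
  ∂F/∂x = 5x^4
  ∂F/∂y = 4y^3

so d/dx[F(x, y(x))] = ∂F/∂x + (∂F/∂y)·y' = 0. Rearranging,
  dy/dx = -(∂F/∂x)/(∂F/∂y) = -(5x^4)/(4y^3) = -5x^4/(4y^3)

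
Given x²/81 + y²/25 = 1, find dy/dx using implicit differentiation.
Differentiate both sides with respect to x, treating y as y(x). By the chain rule, any term containing y contributes a factor of y' = dy/dx when we differentiate it.

Move every term to one side and write the relation as F(x, y) = 0. Term by term,
  d/dx[x^2/81] = 2x/81
  d/dx[y^2/25] = 2y·y'/25
  d/dx[-1] = 0

The pieces without y' make up ∂F/∂x and the coefficient of y' is ∂F/∂y:
  ∂F/∂x = 2x/81,
  ∂F/∂y = 2y/25.

Since d/dx[F] = ∂F/∂x + (∂F/∂y)·y' = 0, solve for y':
  (∂F/∂y)·y' = -∂F/∂x
  dy/dx = -(∂F/∂x)/(∂F/∂y) = -(2x/81)/(2y/25) = -25x/(81y)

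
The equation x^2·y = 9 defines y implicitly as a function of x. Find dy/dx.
Take d/dx of both sides. Since y is implicitly a function of x, the chain rule attaches a y' = dy/dx factor whenever we differentiate through y.

Set F(x, y) = (left side) − (right side), so the curve is F = 0. Differentiating each term of F:
  d/dx[x^2y] = x^2·y' + 2xy
  d/dx[-9] = 0

Collecting, the y'-free part is the partial derivative in x and the y' coefficient is the partial derivative in y:
  ∂F/∂x = 2xy
  ∂F/∂y = x^2

so d/dx[F(x, y(x))] = ∂F/∂x + (∂F/∂y)·y' = 0. Rearranging,
  dy/dx = -(∂F/∂x)/(∂F/∂y) = -(2xy)/(x^2) = -2y/x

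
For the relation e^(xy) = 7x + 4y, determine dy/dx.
Apply d/dx to both sides, remembering that y depends on x. Each occurrence of y therefore brings in a y' = dy/dx via the chain rule.

With F(x, y) equal to the left-hand side minus the right, differentiate F term by term:
  d/dx[-7x] = -7
  d/dx[-4y] = -4·y'
  d/dx[e^(xy)] = (x·y' + y)·e^(xy)
Adding these up, d/dx[F] = 0 becomes
  (y·e^(xy) - 7) + (x·e^(xy) - 4)·y' = 0,
so isolating y',
  dy/dx = -(y·e^(xy) - 7)/(x·e^(xy) - 4) = (-y·e^(xy) + 7)/(x·e^(xy) - 4)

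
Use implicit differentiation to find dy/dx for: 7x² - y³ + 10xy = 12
Take d/dx of both sides. Since y is implicitly a function of x, the chain rule attaches a y' = dy/dx factor whenever we differentiate through y.

Set F(x, y) = (left side) − (right side), so the curve is F = 0. Differentiating each term of F:
  d/dx[7x^2] = 14x
  d/dx[10xy] = 10x·y' + 10y
  d/dx[-y^3] = -3y^2·y'
  d/dx[-12] = 0

Collecting, the y'-free part is the partial derivative in x and the y' coefficient is the partial derivative in y:
  ∂F/∂x = 14x + 10y
  ∂F/∂y = 10x - 3y^2

so d/dx[F(x, y(x))] = ∂F/∂x + (∂F/∂y)·y' = 0. Rearranging,
  dy/dx = -(∂F/∂x)/(∂F/∂y) = -(14x + 10y)/(10x - 3y^2) = 2(-7x - 5y)/(10x - 3y^2)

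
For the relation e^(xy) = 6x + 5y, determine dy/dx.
Take d/dx of both sides. Since y is implicitly a function of x, the chain rule attaches a y' = dy/dx factor whenever we differentiate through y.

Set F(x, y) = (left side) − (right side), so the curve is F = 0. Differentiating each term of F:
  d/dx[-6x] = -6
  d/dx[-5y] = -5·y'
  d/dx[e^(xy)] = (x·y' + y)·e^(xy)

Collecting, the y'-free part is the partial derivative in x and the y' coefficient is the partial derivative in y:
  ∂F/∂x = y·e^(xy) - 6
  ∂F/∂y = x·e^(xy) - 5

so d/dx[F(x, y(x))] = ∂F/∂x + (∂F/∂y)·y' = 0. Rearranging,
  dy/dx = -(∂F/∂x)/(∂F/∂y) = -(y·e^(xy) - 6)/(x·e^(xy) - 5) = (-y·e^(xy) + 6)/(x·e^(xy) - 5)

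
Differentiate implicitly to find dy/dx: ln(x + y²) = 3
Take d/dx of both sides. Since y is implicitly a function of x, the chain rule attaches a y' = dy/dx factor whenever we differentiate through y.

Set F(x, y) = (left side) − (right side), so the curve is F = 0. Differentiating each term of F:
  d/dx[ln(x + y^2)] = (2y·y' + 1)/(x + y^2)
  d/dx[-3] = 0

Collecting, the y'-free part is the partial derivative in x and the y' coefficient is the partial derivative in y:
  ∂F/∂x = 1/(x + y^2)
  ∂F/∂y = 2y/(x + y^2)

so d/dx[F(x, y(x))] = ∂F/∂x + (∂F/∂y)·y' = 0. Rearranging,
  dy/dx = -(∂F/∂x)/(∂F/∂y) = -(1/(x + y^2))/(2y/(x + y^2)) = -1/(2y)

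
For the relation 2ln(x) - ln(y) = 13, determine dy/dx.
Apply d/dx to both sides, remembering that y depends on x. Each occurrence of y therefore brings in a y' = dy/dx via the chain rule.

With F(x, y) equal to the left-hand side minus the right, differentiate F term by term:
  d/dx[2ln(x)] = 2/x
  d/dx[-ln(y)] = -y'/y
  d/dx[-13] = 0
Adding these up, d/dx[F] = 0 becomes
  (2/x) + (-1/y)·y' = 0,
so isolating y',
  dy/dx = -(2/x)/(-1/y) = 2y/x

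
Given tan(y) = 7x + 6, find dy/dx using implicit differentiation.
Differentiate both sides with respect to x, treating y as y(x). By the chain rule, any term containing y contributes a factor of y' = dy/dx when we differentiate it.

Move every term to one side and write the relation as F(x, y) = 0. Term by term,
  d/dx[-7x] = -7
  d/dx[tan(y)] = y'(tan(y)^2 + 1)
  d/dx[-6] = 0

The pieces without y' make up ∂F/∂x and the coefficient of y' is ∂F/∂y:
  ∂F/∂x = -7,
  ∂F/∂y = tan(y)^2 + 1.

Since d/dx[F] = ∂F/∂x + (∂F/∂y)·y' = 0, solve for y':
  (∂F/∂y)·y' = -∂F/∂x
  dy/dx = -(∂F/∂x)/(∂F/∂y) = -(-7)/(tan(y)^2 + 1) = 7cos(y)^2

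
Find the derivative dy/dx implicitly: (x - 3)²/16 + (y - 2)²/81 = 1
Apply d/dx to both sides, remembering that y depends on x. Each occurrence of y therefore brings in a y' = dy/dx via the chain rule.

With F(x, y) equal to the left-hand side minus the right, differentiate F term by term:
  d/dx[(x - 3)^2/16] = x/8 - 3/8
  d/dx[(y - 2)^2/81] = 2·y'(y - 2)/81
  d/dx[-1] = 0
Adding these up, d/dx[F] = 0 becomes
  (x/8 - 3/8) + (2y/81 - 4/81)·y' = 0,
so isolating y',
  dy/dx = -(x/8 - 3/8)/(2y/81 - 4/81)
        = -((x - 3)/8)/(2(y - 2)/81) = 81(3 - x)/(16(y - 2))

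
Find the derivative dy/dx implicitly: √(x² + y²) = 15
Differentiate the relation implicitly: treat y = y(x) and apply the chain rule, so every y-derivative picks up a y' = dy/dx factor.

With everything moved to the left-hand side, differentiate term by term:
  d/dx[√(x^2 + y^2)] = (x + y·y')/√(x^2 + y^2)
  d/dx[-15] = 0

Separating the contributions that come from x directly and those that come through y:
  without y':      x/√(x^2 + y^2)
  multiplying y':  y/√(x^2 + y^2)

so (x/√(x^2 + y^2)) + (y/√(x^2 + y^2))·y' = 0, and therefore
  dy/dx = -(x/√(x^2 + y^2))/(y/√(x^2 + y^2)) = -x/y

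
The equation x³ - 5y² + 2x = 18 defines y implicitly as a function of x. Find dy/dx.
Differentiate both sides with respect to x, treating y as y(x). By the chain rule, any term containing y contributes a factor of y' = dy/dx when we differentiate it.

Move every term to one side and write the relation as F(x, y) = 0. Term by term,
  d/dx[x^3] = 3x^2
  d/dx[2x] = 2
  d/dx[-5y^2] = -10y·y'
  d/dx[-18] = 0

The pieces without y' make up ∂F/∂x and the coefficient of y' is ∂F/∂y:
  ∂F/∂x = 3x^2 + 2,
  ∂F/∂y = -10y.

Since d/dx[F] = ∂F/∂x + (∂F/∂y)·y' = 0, solve for y':
  (∂F/∂y)·y' = -∂F/∂x
  dy/dx = -(∂F/∂x)/(∂F/∂y) = -(3x^2 + 2)/(-10y) = (3x^2 + 2)/(10y)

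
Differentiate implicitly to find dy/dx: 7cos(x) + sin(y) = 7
Apply d/dx to both sides, remembering that y depends on x. Each occurrence of y therefore brings in a y' = dy/dx via the chain rule.

With F(x, y) equal to the left-hand side minus the right, differentiate F term by term:
  d/dx[sin(y)] = y'·cos(y)
  d/dx[7cos(x)] = -7sin(x)
  d/dx[-7] = 0
Adding these up, d/dx[F] = 0 becomes
  (-7sin(x)) + (cos(y))·y' = 0,
so isolating y',
  dy/dx = -(-7sin(x))/(cos(y)) = 7sin(x)/cos(y)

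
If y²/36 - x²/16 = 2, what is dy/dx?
Differentiate the relation implicitly: treat y = y(x) and apply the chain rule, so every y-derivative picks up a y' = dy/dx factor.

With everything moved to the left-hand side, differentiate term by term:
  d/dx[-x^2/16] = -x/8
  d/dx[y^2/36] = y·y'/18
  d/dx[-2] = 0

Separating the contributions that come from x directly and those that come through y:
  without y':      -x/8
  multiplying y':  y/18

so (-x/8) + (y/18)·y' = 0, and therefore
  dy/dx = -(-x/8)/(y/18) = 9x/(4y)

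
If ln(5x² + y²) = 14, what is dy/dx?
Take d/dx of both sides. Since y is implicitly a function of x, the chain rule attaches a y' = dy/dx factor whenever we differentiate through y.

Set F(x, y) = (left side) − (right side), so the curve is F = 0. Differentiating each term of F:
  d/dx[ln(5x^2 + y^2)] = (10x + 2y·y')/(5x^2 + y^2)
  d/dx[-14] = 0

Collecting, the y'-free part is the partial derivative in x and the y' coefficient is the partial derivative in y:
  ∂F/∂x = 10x/(5x^2 + y^2)
  ∂F/∂y = 2y/(5x^2 + y^2)

so d/dx[F(x, y(x))] = ∂F/∂x + (∂F/∂y)·y' = 0. Rearranging,
  dy/dx = -(∂F/∂x)/(∂F/∂y) = -(10x/(5x^2 + y^2))/(2y/(5x^2 + y^2)) = -5x/y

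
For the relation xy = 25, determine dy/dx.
Differentiate both sides with respect to x, treating y as y(x). By the chain rule, any term containing y contributes a factor of y' = dy/dx when we differentiate it.

Move every term to one side and write the relation as F(x, y) = 0. Term by term,
  d/dx[xy] = x·y' + y
  d/dx[-25] = 0

The pieces without y' make up ∂F/∂x and the coefficient of y' is ∂F/∂y:
  ∂F/∂x = y,
  ∂F/∂y = x.

Since d/dx[F] = ∂F/∂x + (∂F/∂y)·y' = 0, solve for y':
  (∂F/∂y)·y' = -∂F/∂x
  dy/dx = -(∂F/∂x)/(∂F/∂y) = -(y)/(x) = -y/x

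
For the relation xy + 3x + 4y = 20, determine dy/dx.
Take d/dx of both sides. Since y is implicitly a function of x, the chain rule attaches a y' = dy/dx factor whenever we differentiate through y.

Set F(x, y) = (left side) − (right side), so the curve is F = 0. Differentiating each term of F:
  d/dx[xy] = x·y' + y
  d/dx[3x] = 3
  d/dx[4y] = 4·y'
  d/dx[-20] = 0

Collecting, the y'-free part is the partial derivative in x and the y' coefficient is the partial derivative in y:
  ∂F/∂x = y + 3
  ∂F/∂y = x + 4

so d/dx[F(x, y(x))] = ∂F/∂x + (∂F/∂y)·y' = 0. Rearranging,
  dy/dx = -(∂F/∂x)/(∂F/∂y) = -(y + 3)/(x + 4) = (-y - 3)/(x + 4)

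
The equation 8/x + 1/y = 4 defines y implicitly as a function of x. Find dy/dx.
Apply d/dx to both sides, remembering that y depends on x. Each occurrence of y therefore brings in a y' = dy/dx via the chain rule.

With F(x, y) equal to the left-hand side minus the right, differentiate F term by term:
  d/dx[1/y] = -y'/y^2
  d/dx[8/x] = -8/x^2
  d/dx[-4] = 0
Adding these up, d/dx[F] = 0 becomes
  (-8/x^2) + (-1/y^2)·y' = 0,
so isolating y',
  dy/dx = -(-8/x^2)/(-1/y^2) = -8y^2/x^2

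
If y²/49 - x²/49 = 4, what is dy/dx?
Differentiate both sides with respect to x, treating y as y(x). By the chain rule, any term containing y contributes a factor of y' = dy/dx when we differentiate it.

Move every term to one side and write the relation as F(x, y) = 0. Term by term,
  d/dx[-x^2/49] = -2x/49
  d/dx[y^2/49] = 2y·y'/49
  d/dx[-4] = 0

The pieces without y' make up ∂F/∂x and the coefficient of y' is ∂F/∂y:
  ∂F/∂x = -2x/49,
  ∂F/∂y = 2y/49.

Since d/dx[F] = ∂F/∂x + (∂F/∂y)·y' = 0, solve for y':
  (∂F/∂y)·y' = -∂F/∂x
  dy/dx = -(∂F/∂x)/(∂F/∂y) = -(-2x/49)/(2y/49) = x/y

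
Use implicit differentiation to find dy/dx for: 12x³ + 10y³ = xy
Apply d/dx to both sides, remembering that y depends on x. Each occurrence of y therefore brings in a y' = dy/dx via the chain rule.

With F(x, y) equal to the left-hand side minus the right, differentiate F term by term:
  d/dx[12x^3] = 36x^2
  d/dx[-xy] = -x·y' - y
  d/dx[10y^3] = 30y^2·y'
Adding these up, d/dx[F] = 0 becomes
  (36x^2 - y) + (-x + 30y^2)·y' = 0,
so isolating y',
  dy/dx = -(36x^2 - y)/(-x + 30y^2) = (36x^2 - y)/(x - 30y^2)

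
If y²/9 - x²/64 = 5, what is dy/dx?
Differentiate the relation implicitly: treat y = y(x) and apply the chain rule, so every y-derivative picks up a y' = dy/dx factor.

With everything moved to the left-hand side, differentiate term by term:
  d/dx[-x^2/64] = -x/32
  d/dx[y^2/9] = 2y·y'/9
  d/dx[-5] = 0

Separating the contributions that come from x directly and those that come through y:
  without y':      -x/32
  multiplying y':  2y/9

so (-x/32) + (2y/9)·y' = 0, and therefore
  dy/dx = -(-x/32)/(2y/9) = 9x/(64y)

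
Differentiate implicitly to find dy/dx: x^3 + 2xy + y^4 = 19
Apply d/dx to both sides, remembering that y depends on x. Each occurrence of y therefore brings in a y' = dy/dx via the chain rule.

With F(x, y) equal to the left-hand side minus the right, differentiate F term by term:
  d/dx[x^3] = 3x^2
  d/dx[2xy] = 2x·y' + 2y
  d/dx[y^4] = 4y^3·y'
  d/dx[-19] = 0
Adding these up, d/dx[F] = 0 becomes
  (3x^2 + 2y) + (2x + 4y^3)·y' = 0,
so isolating y',
  dy/dx = -(3x^2 + 2y)/(2x + 4y^3) = (-3x^2/2 - y)/(x + 2y^3)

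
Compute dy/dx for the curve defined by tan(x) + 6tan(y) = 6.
Differentiate both sides with respect to x, treating y as y(x). By the chain rule, any term containing y contributes a factor of y' = dy/dx when we differentiate it.

Move every term to one side and write the relation as F(x, y) = 0. Term by term,
  d/dx[tan(x)] = tan(x)^2 + 1
  d/dx[6tan(y)] = 6·y'(tan(y)^2 + 1)
  d/dx[-6] = 0

The pieces without y' make up ∂F/∂x and the coefficient of y' is ∂F/∂y:
  ∂F/∂x = tan(x)^2 + 1,
  ∂F/∂y = 6tan(y)^2 + 6.

Since d/dx[F] = ∂F/∂x + (∂F/∂y)·y' = 0, solve for y':
  (∂F/∂y)·y' = -∂F/∂x
  dy/dx = -(∂F/∂x)/(∂F/∂y) = -(tan(x)^2 + 1)/(6tan(y)^2 + 6) = -cos(y)^2/(6cos(x)^2)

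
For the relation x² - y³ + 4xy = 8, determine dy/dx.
Differentiate both sides with respect to x, treating y as y(x). By the chain rule, any term containing y contributes a factor of y' = dy/dx when we differentiate it.

Move every term to one side and write the relation as F(x, y) = 0. Term by term,
  d/dx[x^2] = 2x
  d/dx[4xy] = 4x·y' + 4y
  d/dx[-y^3] = -3y^2·y'
  d/dx[-8] = 0

The pieces without y' make up ∂F/∂x and the coefficient of y' is ∂F/∂y:
  ∂F/∂x = 2x + 4y,
  ∂F/∂y = 4x - 3y^2.

Since d/dx[F] = ∂F/∂x + (∂F/∂y)·y' = 0, solve for y':
  (∂F/∂y)·y' = -∂F/∂x
  dy/dx = -(∂F/∂x)/(∂F/∂y) = -(2x + 4y)/(4x - 3y^2) = 2(-x - 2y)/(4x - 3y^2)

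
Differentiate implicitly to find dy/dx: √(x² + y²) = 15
Take d/dx of both sides. Since y is implicitly a function of x, the chain rule attaches a y' = dy/dx factor whenever we differentiate through y.

Set F(x, y) = (left side) − (right side), so the curve is F = 0. Differentiating each term of F:
  d/dx[√(x^2 + y^2)] = (x + y·y')/√(x^2 + y^2)
  d/dx[-15] = 0

Collecting, the y'-free part is the partial derivative in x and the y' coefficient is the partial derivative in y:
  ∂F/∂x = x/√(x^2 + y^2)
  ∂F/∂y = y/√(x^2 + y^2)

so d/dx[F(x, y(x))] = ∂F/∂x + (∂F/∂y)·y' = 0. Rearranging,
  dy/dx = -(∂F/∂x)/(∂F/∂y) = -(x/√(x^2 + y^2))/(y/√(x^2 + y^2)) = -x/y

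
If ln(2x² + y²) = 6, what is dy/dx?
Take d/dx of both sides. Since y is implicitly a function of x, the chain rule attaches a y' = dy/dx factor whenever we differentiate through y.

Set F(x, y) = (left side) − (right side), so the curve is F = 0. Differentiating each term of F:
  d/dx[ln(2x^2 + y^2)] = (4x + 2y·y')/(2x^2 + y^2)
  d/dx[-6] = 0

Collecting, the y'-free part is the partial derivative in x and the y' coefficient is the partial derivative in y:
  ∂F/∂x = 4x/(2x^2 + y^2)
  ∂F/∂y = 2y/(2x^2 + y^2)

so d/dx[F(x, y(x))] = ∂F/∂x + (∂F/∂y)·y' = 0. Rearranging,
  dy/dx = -(∂F/∂x)/(∂F/∂y) = -(4x/(2x^2 + y^2))/(2y/(2x^2 + y^2)) = -2x/y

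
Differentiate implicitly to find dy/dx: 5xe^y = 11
Take d/dx of both sides. Since y is implicitly a function of x, the chain rule attaches a y' = dy/dx factor whenever we differentiate through y.

Set F(x, y) = (left side) − (right side), so the curve is F = 0. Differentiating each term of F:
  d/dx[5x·e^(y)] = 5x·y'·e^(y) + 5e^(y)
  d/dx[-11] = 0

Collecting, the y'-free part is the partial derivative in x and the y' coefficient is the partial derivative in y:
  ∂F/∂x = 5e^(y)
  ∂F/∂y = 5x·e^(y)

so d/dx[F(x, y(x))] = ∂F/∂x + (∂F/∂y)·y' = 0. Rearranging,
  dy/dx = -(∂F/∂x)/(∂F/∂y) = -(5e^(y))/(5x·e^(y)) = -1/x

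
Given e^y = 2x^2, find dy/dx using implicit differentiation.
Apply d/dx to both sides, remembering that y depends on x. Each occurrence of y therefore brings in a y' = dy/dx via the chain rule.

With F(x, y) equal to the left-hand side minus the right, differentiate F term by term:
  d/dx[-2x^2] = -4x
  d/dx[e^(y)] = y'·e^(y)
Adding these up, d/dx[F] = 0 becomes
  (-4x) + (e^(y))·y' = 0,
so isolating y',
  dy/dx = -(-4x)/(e^(y)) = 4x·e^(-y)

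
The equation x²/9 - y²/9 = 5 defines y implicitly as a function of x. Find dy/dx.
Differentiate the relation implicitly: treat y = y(x) and apply the chain rule, so every y-derivative picks up a y' = dy/dx factor.

With everything moved to the left-hand side, differentiate term by term:
  d/dx[x^2/9] = 2x/9
  d/dx[-y^2/9] = -2y·y'/9
  d/dx[-5] = 0

Separating the contributions that come from x directly and those that come through y:
  without y':      2x/9
  multiplying y':  -2y/9

so (2x/9) + (-2y/9)·y' = 0, and therefore
  dy/dx = -(2x/9)/(-2y/9) = x/y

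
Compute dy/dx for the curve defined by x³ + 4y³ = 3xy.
Differentiate the relation implicitly: treat y = y(x) and apply the chain rule, so every y-derivative picks up a y' = dy/dx factor.

With everything moved to the left-hand side, differentiate term by term:
  d/dx[x^3] = 3x^2
  d/dx[-3xy] = -3x·y' - 3y
  d/dx[4y^3] = 12y^2·y'

Separating the contributions that come from x directly and those that come through y:
  without y':      3x^2 - 3y
  multiplying y':  -3x + 12y^2

so (3x^2 - 3y) + (-3x + 12y^2)·y' = 0, and therefore
  dy/dx = -(3x^2 - 3y)/(-3x + 12y^2) = (x^2 - y)/(x - 4y^2)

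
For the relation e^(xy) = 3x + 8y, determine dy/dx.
Differentiate the relation implicitly: treat y = y(x) and apply the chain rule, so every y-derivative picks up a y' = dy/dx factor.

With everything moved to the left-hand side, differentiate term by term:
  d/dx[-3x] = -3
  d/dx[-8y] = -8·y'
  d/dx[e^(xy)] = (x·y' + y)·e^(xy)

Separating the contributions that come from x directly and those that come through y:
  without y':      y·e^(xy) - 3
  multiplying y':  x·e^(xy) - 8

so (y·e^(xy) - 3) + (x·e^(xy) - 8)·y' = 0, and therefore
  dy/dx = -(y·e^(xy) - 3)/(x·e^(xy) - 8) = (-y·e^(xy) + 3)/(x·e^(xy) - 8)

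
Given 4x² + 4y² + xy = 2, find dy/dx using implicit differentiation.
Differentiate the relation implicitly: treat y = y(x) and apply the chain rule, so every y-derivative picks up a y' = dy/dx factor.

With everything moved to the left-hand side, differentiate term by term:
  d/dx[4x^2] = 8x
  d/dx[xy] = x·y' + y
  d/dx[4y^2] = 8y·y'
  d/dx[-2] = 0

Separating the contributions that come from x directly and those that come through y:
  without y':      8x + y
  multiplying y':  x + 8y

so (8x + y) + (x + 8y)·y' = 0, and therefore
  dy/dx = -(8x + y)/(x + 8y) = (-8x - y)/(x + 8y)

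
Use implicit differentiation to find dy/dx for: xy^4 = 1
Differentiate both sides with respect to x, treating y as y(x). By the chain rule, any term containing y contributes a factor of y' = dy/dx when we differentiate it.

Move every term to one side and write the relation as F(x, y) = 0. Term by term,
  d/dx[xy^4] = 4xy^3·y' + y^4
  d/dx[-1] = 0

The pieces without y' make up ∂F/∂x and the coefficient of y' is ∂F/∂y:
  ∂F/∂x = y^4,
  ∂F/∂y = 4xy^3.

Since d/dx[F] = ∂F/∂x + (∂F/∂y)·y' = 0, solve for y':
  (∂F/∂y)·y' = -∂F/∂x
  dy/dx = -(∂F/∂x)/(∂F/∂y) = -(y^4)/(4xy^3) = -y/(4x)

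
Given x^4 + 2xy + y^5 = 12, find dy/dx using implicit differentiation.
Differentiate both sides with respect to x, treating y as y(x). By the chain rule, any term containing y contributes a factor of y' = dy/dx when we differentiate it.

Move every term to one side and write the relation as F(x, y) = 0. Term by term,
  d/dx[x^4] = 4x^3
  d/dx[2xy] = 2x·y' + 2y
  d/dx[y^5] = 5y^4·y'
  d/dx[-12] = 0

The pieces without y' make up ∂F/∂x and the coefficient of y' is ∂F/∂y:
  ∂F/∂x = 4x^3 + 2y,
  ∂F/∂y = 2x + 5y^4.

Since d/dx[F] = ∂F/∂x + (∂F/∂y)·y' = 0, solve for y':
  (∂F/∂y)·y' = -∂F/∂x
  dy/dx = -(∂F/∂x)/(∂F/∂y) = -(4x^3 + 2y)/(2x + 5y^4) = 2(-2x^3 - y)/(2x + 5y^4)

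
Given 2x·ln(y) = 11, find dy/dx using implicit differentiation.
Take d/dx of both sides. Since y is implicitly a function of x, the chain rule attaches a y' = dy/dx factor whenever we differentiate through y.

Set F(x, y) = (left side) − (right side), so the curve is F = 0. Differentiating each term of F:
  d/dx[2x·ln(y)] = 2x·y'/y + 2ln(y)
  d/dx[-11] = 0

Collecting, the y'-free part is the partial derivative in x and the y' coefficient is the partial derivative in y:
  ∂F/∂x = 2ln(y)
  ∂F/∂y = 2x/y

so d/dx[F(x, y(x))] = ∂F/∂x + (∂F/∂y)·y' = 0. Rearranging,
  dy/dx = -(∂F/∂x)/(∂F/∂y) = -(2ln(y))/(2x/y) = -y·ln(y)/x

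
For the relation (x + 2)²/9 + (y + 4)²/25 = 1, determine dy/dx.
Differentiate both sides with respect to x, treating y as y(x). By the chain rule, any term containing y contributes a factor of y' = dy/dx when we differentiate it.

Move every term to one side and write the relation as F(x, y) = 0. Term by term,
  d/dx[(x + 2)^2/9] = 2x/9 + 4/9
  d/dx[(y + 4)^2/25] = 2·y'(y + 4)/25
  d/dx[-1] = 0

The pieces without y' make up ∂F/∂x and the coefficient of y' is ∂F/∂y:
  ∂F/∂x = 2x/9 + 4/9,
  ∂F/∂y = 2y/25 + 8/25.

Since d/dx[F] = ∂F/∂x + (∂F/∂y)·y' = 0, solve for y':
  (∂F/∂y)·y' = -∂F/∂x
  dy/dx = -(∂F/∂x)/(∂F/∂y) = -(2x/9 + 4/9)/(2y/25 + 8/25)
        = -(2(x + 2)/9)/(2(y + 4)/25) = 25(-x - 2)/(9(y + 4))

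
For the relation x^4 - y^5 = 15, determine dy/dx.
Apply d/dx to both sides, remembering that y depends on x. Each occurrence of y therefore brings in a y' = dy/dx via the chain rule.

With F(x, y) equal to the left-hand side minus the right, differentiate F term by term:
  d/dx[x^4] = 4x^3
  d/dx[-y^5] = -5y^4·y'
  d/dx[-15] = 0
Adding these up, d/dx[F] = 0 becomes
  (4x^3) + (-5y^4)·y' = 0,
so isolating y',
  dy/dx = -(4x^3)/(-5y^4) = 4x^3/(5y^4)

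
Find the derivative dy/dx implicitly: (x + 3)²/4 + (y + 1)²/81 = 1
Take d/dx of both sides. Since y is implicitly a function of x, the chain rule attaches a y' = dy/dx factor whenever we differentiate through y.

Set F(x, y) = (left side) − (right side), so the curve is F = 0. Differentiating each term of F:
  d/dx[(x + 3)^2/4] = x/2 + 3/2
  d/dx[(y + 1)^2/81] = 2·y'(y + 1)/81
  d/dx[-1] = 0

Collecting, the y'-free part is the partial derivative in x and the y' coefficient is the partial derivative in y:
  ∂F/∂x = x/2 + 3/2
  ∂F/∂y = 2y/81 + 2/81

so d/dx[F(x, y(x))] = ∂F/∂x + (∂F/∂y)·y' = 0. Rearranging,
  dy/dx = -(∂F/∂x)/(∂F/∂y) = -(x/2 + 3/2)/(2y/81 + 2/81)
        = -((x + 3)/2)/(2(y + 1)/81) = 81(-x - 3)/(4(y + 1))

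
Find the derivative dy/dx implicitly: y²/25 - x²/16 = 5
Differentiate both sides with respect to x, treating y as y(x). By the chain rule, any term containing y contributes a factor of y' = dy/dx when we differentiate it.

Move every term to one side and write the relation as F(x, y) = 0. Term by term,
  d/dx[-x^2/16] = -x/8
  d/dx[y^2/25] = 2y·y'/25
  d/dx[-5] = 0

The pieces without y' make up ∂F/∂x and the coefficient of y' is ∂F/∂y:
  ∂F/∂x = -x/8,
  ∂F/∂y = 2y/25.

Since d/dx[F] = ∂F/∂x + (∂F/∂y)·y' = 0, solve for y':
  (∂F/∂y)·y' = -∂F/∂x
  dy/dx = -(∂F/∂x)/(∂F/∂y) = -(-x/8)/(2y/25) = 25x/(16y)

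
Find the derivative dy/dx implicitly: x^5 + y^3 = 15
Differentiate both sides with respect to x, treating y as y(x). By the chain rule, any term containing y contributes a factor of y' = dy/dx when we differentiate it.

Move every term to one side and write the relation as F(x, y) = 0. Term by term,
  d/dx[x^5] = 5x^4
  d/dx[y^3] = 3y^2·y'
  d/dx[-15] = 0

The pieces without y' make up ∂F/∂x and the coefficient of y' is ∂F/∂y:
  ∂F/∂x = 5x^4,
  ∂F/∂y = 3y^2.

Since d/dx[F] = ∂F/∂x + (∂F/∂y)·y' = 0, solve for y':
  (∂F/∂y)·y' = -∂F/∂x
  dy/dx = -(∂F/∂x)/(∂F/∂y) = -(5x^4)/(3y^2) = -5x^4/(3y^2)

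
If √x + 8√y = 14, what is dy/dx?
Differentiate the relation implicitly: treat y = y(x) and apply the chain rule, so every y-derivative picks up a y' = dy/dx factor.

With everything moved to the left-hand side, differentiate term by term:
  d/dx[√(x)] = 1/(2√(x))
  d/dx[8√(y)] = 4·y'/√(y)
  d/dx[-14] = 0

Separating the contributions that come from x directly and those that come through y:
  without y':      1/(2√(x))
  multiplying y':  4/√(y)

so (1/(2√(x))) + (4/√(y))·y' = 0, and therefore
  dy/dx = -(1/(2√(x)))/(4/√(y)) = -√(y)/(8√(x))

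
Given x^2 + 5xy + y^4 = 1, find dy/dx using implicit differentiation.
Differentiate both sides with respect to x, treating y as y(x). By the chain rule, any term containing y contributes a factor of y' = dy/dx when we differentiate it.

Move every term to one side and write the relation as F(x, y) = 0. Term by term,
  d/dx[x^2] = 2x
  d/dx[5xy] = 5x·y' + 5y
  d/dx[y^4] = 4y^3·y'
  d/dx[-1] = 0

The pieces without y' make up ∂F/∂x and the coefficient of y' is ∂F/∂y:
  ∂F/∂x = 2x + 5y,
  ∂F/∂y = 5x + 4y^3.

Since d/dx[F] = ∂F/∂x + (∂F/∂y)·y' = 0, solve for y':
  (∂F/∂y)·y' = -∂F/∂x
  dy/dx = -(∂F/∂x)/(∂F/∂y) = -(2x + 5y)/(5x + 4y^3) = (-2x - 5y)/(5x + 4y^3)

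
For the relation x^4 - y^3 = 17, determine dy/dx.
Differentiate the relation implicitly: treat y = y(x) and apply the chain rule, so every y-derivative picks up a y' = dy/dx factor.

With everything moved to the left-hand side, differentiate term by term:
  d/dx[x^4] = 4x^3
  d/dx[-y^3] = -3y^2·y'
  d/dx[-17] = 0

Separating the contributions that come from x directly and those that come through y:
  without y':      4x^3
  multiplying y':  -3y^2

so (4x^3) + (-3y^2)·y' = 0, and therefore
  dy/dx = -(4x^3)/(-3y^2) = 4x^3/(3y^2)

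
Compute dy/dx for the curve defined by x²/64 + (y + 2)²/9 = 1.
Differentiate the relation implicitly: treat y = y(x) and apply the chain rule, so every y-derivative picks up a y' = dy/dx factor.

With everything moved to the left-hand side, differentiate term by term:
  d/dx[x^2/64] = x/32
  d/dx[(y + 2)^2/9] = 2·y'(y + 2)/9
  d/dx[-1] = 0

Separating the contributions that come from x directly and those that come through y:
  without y':      x/32
  multiplying y':  2y/9 + 4/9

so (x/32) + (2y/9 + 4/9)·y' = 0, and therefore
  dy/dx = -(x/32)/(2y/9 + 4/9)
        = -(x/32)/(2(y + 2)/9) = -9x/(64y + 128)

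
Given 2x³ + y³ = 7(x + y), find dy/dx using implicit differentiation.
Differentiate the relation implicitly: treat y = y(x) and apply the chain rule, so every y-derivative picks up a y' = dy/dx factor.

With everything moved to the left-hand side, differentiate term by term:
  d/dx[2x^3] = 6x^2
  d/dx[-7x] = -7
  d/dx[y^3] = 3y^2·y'
  d/dx[-7y] = -7·y'

Separating the contributions that come from x directly and those that come through y:
  without y':      6x^2 - 7
  multiplying y':  3y^2 - 7

so (6x^2 - 7) + (3y^2 - 7)·y' = 0, and therefore
  dy/dx = -(6x^2 - 7)/(3y^2 - 7) = (7 - 6x^2)/(3y^2 - 7)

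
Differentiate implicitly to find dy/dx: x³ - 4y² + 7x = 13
Differentiate both sides with respect to x, treating y as y(x). By the chain rule, any term containing y contributes a factor of y' = dy/dx when we differentiate it.

Move every term to one side and write the relation as F(x, y) = 0. Term by term,
  d/dx[x^3] = 3x^2
  d/dx[7x] = 7
  d/dx[-4y^2] = -8y·y'
  d/dx[-13] = 0

The pieces without y' make up ∂F/∂x and the coefficient of y' is ∂F/∂y:
  ∂F/∂x = 3x^2 + 7,
  ∂F/∂y = -8y.

Since d/dx[F] = ∂F/∂x + (∂F/∂y)·y' = 0, solve for y':
  (∂F/∂y)·y' = -∂F/∂x
  dy/dx = -(∂F/∂x)/(∂F/∂y) = -(3x^2 + 7)/(-8y) = (3x^2 + 7)/(8y)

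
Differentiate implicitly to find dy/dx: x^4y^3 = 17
Apply d/dx to both sides, remembering that y depends on x. Each occurrence of y therefore brings in a y' = dy/dx via the chain rule.

With F(x, y) equal to the left-hand side minus the right, differentiate F term by term:
  d/dx[x^4y^3] = 3x^4y^2·y' + 4x^3y^3
  d/dx[-17] = 0
Adding these up, d/dx[F] = 0 becomes
  (4x^3y^3) + (3x^4y^2)·y' = 0,
so isolating y',
  dy/dx = -(4x^3y^3)/(3x^4y^2) = -4y/(3x)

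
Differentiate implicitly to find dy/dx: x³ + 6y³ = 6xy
Differentiate both sides with respect to x, treating y as y(x). By the chain rule, any term containing y contributes a factor of y' = dy/dx when we differentiate it.

Move every term to one side and write the relation as F(x, y) = 0. Term by term,
  d/dx[x^3] = 3x^2
  d/dx[-6xy] = -6x·y' - 6y
  d/dx[6y^3] = 18y^2·y'

The pieces without y' make up ∂F/∂x and the coefficient of y' is ∂F/∂y:
  ∂F/∂x = 3x^2 - 6y,
  ∂F/∂y = -6x + 18y^2.

Since d/dx[F] = ∂F/∂x + (∂F/∂y)·y' = 0, solve for y':
  (∂F/∂y)·y' = -∂F/∂x
  dy/dx = -(∂F/∂x)/(∂F/∂y) = -(3x^2 - 6y)/(-6x + 18y^2) = (x^2/2 - y)/(x - 3y^2)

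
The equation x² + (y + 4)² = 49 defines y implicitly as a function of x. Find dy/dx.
Apply d/dx to both sides, remembering that y depends on x. Each occurrence of y therefore brings in a y' = dy/dx via the chain rule.

With F(x, y) equal to the left-hand side minus the right, differentiate F term by term:
  d/dx[x^2] = 2x
  d/dx[(y + 4)^2] = 2·y'(y + 4)
  d/dx[-49] = 0
Adding these up, d/dx[F] = 0 becomes
  (2x) + (2y + 8)·y' = 0,
so isolating y',
  dy/dx = -(2x)/(2y + 8) = -x/(y + 4)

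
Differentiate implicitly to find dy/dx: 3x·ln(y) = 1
Apply d/dx to both sides, remembering that y depends on x. Each occurrence of y therefore brings in a y' = dy/dx via the chain rule.

With F(x, y) equal to the left-hand side minus the right, differentiate F term by term:
  d/dx[3x·ln(y)] = 3x·y'/y + 3ln(y)
  d/dx[-1] = 0
Adding these up, d/dx[F] = 0 becomes
  (3ln(y)) + (3x/y)·y' = 0,
so isolating y',
  dy/dx = -(3ln(y))/(3x/y) = -y·ln(y)/x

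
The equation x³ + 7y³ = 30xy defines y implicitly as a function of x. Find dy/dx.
Apply d/dx to both sides, remembering that y depends on x. Each occurrence of y therefore brings in a y' = dy/dx via the chain rule.

With F(x, y) equal to the left-hand side minus the right, differentiate F term by term:
  d/dx[x^3] = 3x^2
  d/dx[-30xy] = -30x·y' - 30y
  d/dx[7y^3] = 21y^2·y'
Adding these up, d/dx[F] = 0 becomes
  (3x^2 - 30y) + (-30x + 21y^2)·y' = 0,
so isolating y',
  dy/dx = -(3x^2 - 30y)/(-30x + 21y^2) = (x^2 - 10y)/(10x - 7y^2)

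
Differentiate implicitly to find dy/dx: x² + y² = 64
Differentiate both sides with respect to x, treating y as y(x). By the chain rule, any term containing y contributes a factor of y' = dy/dx when we differentiate it.

Move every term to one side and write the relation as F(x, y) = 0. Term by term,
  d/dx[x^2] = 2x
  d/dx[y^2] = 2y·y'
  d/dx[-64] = 0

The pieces without y' make up ∂F/∂x and the coefficient of y' is ∂F/∂y:
  ∂F/∂x = 2x,
  ∂F/∂y = 2y.

Since d/dx[F] = ∂F/∂x + (∂F/∂y)·y' = 0, solve for y':
  (∂F/∂y)·y' = -∂F/∂x
  dy/dx = -(∂F/∂x)/(∂F/∂y) = -(2x)/(2y) = -x/y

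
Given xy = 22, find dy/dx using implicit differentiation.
Apply d/dx to both sides, remembering that y depends on x. Each occurrence of y therefore brings in a y' = dy/dx via the chain rule.

With F(x, y) equal to the left-hand side minus the right, differentiate F term by term:
  d/dx[xy] = x·y' + y
  d/dx[-22] = 0
Adding these up, d/dx[F] = 0 becomes
  (y) + (x)·y' = 0,
so isolating y',
  dy/dx = -(y)/(x) = -y/x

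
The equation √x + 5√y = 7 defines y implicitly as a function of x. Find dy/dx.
Apply d/dx to both sides, remembering that y depends on x. Each occurrence of y therefore brings in a y' = dy/dx via the chain rule.

With F(x, y) equal to the left-hand side minus the right, differentiate F term by term:
  d/dx[√(x)] = 1/(2√(x))
  d/dx[5√(y)] = 5·y'/(2√(y))
  d/dx[-7] = 0
Adding these up, d/dx[F] = 0 becomes
  (1/(2√(x))) + (5/(2√(y)))·y' = 0,
so isolating y',
  dy/dx = -(1/(2√(x)))/(5/(2√(y))) = -√(y)/(5√(x))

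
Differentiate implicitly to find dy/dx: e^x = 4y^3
Differentiate both sides with respect to x, treating y as y(x). By the chain rule, any term containing y contributes a factor of y' = dy/dx when we differentiate it.

Move every term to one side and write the relation as F(x, y) = 0. Term by term,
  d/dx[-4y^3] = -12y^2·y'
  d/dx[e^(x)] = e^(x)

The pieces without y' make up ∂F/∂x and the coefficient of y' is ∂F/∂y:
  ∂F/∂x = e^(x),
  ∂F/∂y = -12y^2.

Since d/dx[F] = ∂F/∂x + (∂F/∂y)·y' = 0, solve for y':
  (∂F/∂y)·y' = -∂F/∂x
  dy/dx = -(∂F/∂x)/(∂F/∂y) = -(e^(x))/(-12y^2) = e^(x)/(12y^2)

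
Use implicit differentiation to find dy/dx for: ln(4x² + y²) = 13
Apply d/dx to both sides, remembering that y depends on x. Each occurrence of y therefore brings in a y' = dy/dx via the chain rule.

With F(x, y) equal to the left-hand side minus the right, differentiate F term by term:
  d/dx[ln(4x^2 + y^2)] = (8x + 2y·y')/(4x^2 + y^2)
  d/dx[-13] = 0
Adding these up, d/dx[F] = 0 becomes
  (8x/(4x^2 + y^2)) + (2y/(4x^2 + y^2))·y' = 0,
so isolating y',
  dy/dx = -(8x/(4x^2 + y^2))/(2y/(4x^2 + y^2)) = -4x/y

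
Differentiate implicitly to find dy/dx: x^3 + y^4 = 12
Apply d/dx to both sides, remembering that y depends on x. Each occurrence of y therefore brings in a y' = dy/dx via the chain rule.

With F(x, y) equal to the left-hand side minus the right, differentiate F term by term:
  d/dx[x^3] = 3x^2
  d/dx[y^4] = 4y^3·y'
  d/dx[-12] = 0
Adding these up, d/dx[F] = 0 becomes
  (3x^2) + (4y^3)·y' = 0,
so isolating y',
  dy/dx = -(3x^2)/(4y^3) = -3x^2/(4y^3)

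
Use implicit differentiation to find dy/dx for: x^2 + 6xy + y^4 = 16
Apply d/dx to both sides, remembering that y depends on x. Each occurrence of y therefore brings in a y' = dy/dx via the chain rule.

With F(x, y) equal to the left-hand side minus the right, differentiate F term by term:
  d/dx[x^2] = 2x
  d/dx[6xy] = 6x·y' + 6y
  d/dx[y^4] = 4y^3·y'
  d/dx[-16] = 0
Adding these up, d/dx[F] = 0 becomes
  (2x + 6y) + (6x + 4y^3)·y' = 0,
so isolating y',
  dy/dx = -(2x + 6y)/(6x + 4y^3) = (-x - 3y)/(3x + 2y^3)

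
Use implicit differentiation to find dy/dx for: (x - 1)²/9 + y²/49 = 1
Take d/dx of both sides. Since y is implicitly a function of x, the chain rule attaches a y' = dy/dx factor whenever we differentiate through y.

Set F(x, y) = (left side) − (right side), so the curve is F = 0. Differentiating each term of F:
  d/dx[y^2/49] = 2y·y'/49
  d/dx[(x - 1)^2/9] = 2x/9 - 2/9
  d/dx[-1] = 0

Collecting, the y'-free part is the partial derivative in x and the y' coefficient is the partial derivative in y:
  ∂F/∂x = 2x/9 - 2/9
  ∂F/∂y = 2y/49

so d/dx[F(x, y(x))] = ∂F/∂x + (∂F/∂y)·y' = 0. Rearranging,
  dy/dx = -(∂F/∂x)/(∂F/∂y) = -(2x/9 - 2/9)/(2y/49)
        = -(2(x - 1)/9)/(2y/49) = 49(1 - x)/(9y)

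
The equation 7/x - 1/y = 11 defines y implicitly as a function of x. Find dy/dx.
Apply d/dx to both sides, remembering that y depends on x. Each occurrence of y therefore brings in a y' = dy/dx via the chain rule.

With F(x, y) equal to the left-hand side minus the right, differentiate F term by term:
  d/dx[-1/y] = y'/y^2
  d/dx[7/x] = -7/x^2
  d/dx[-11] = 0
Adding these up, d/dx[F] = 0 becomes
  (-7/x^2) + (y^(-2))·y' = 0,
so isolating y',
  dy/dx = -(-7/x^2)/(y^(-2)) = 7y^2/x^2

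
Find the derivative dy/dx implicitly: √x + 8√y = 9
Apply d/dx to both sides, remembering that y depends on x. Each occurrence of y therefore brings in a y' = dy/dx via the chain rule.

With F(x, y) equal to the left-hand side minus the right, differentiate F term by term:
  d/dx[√(x)] = 1/(2√(x))
  d/dx[8√(y)] = 4·y'/√(y)
  d/dx[-9] = 0
Adding these up, d/dx[F] = 0 becomes
  (1/(2√(x))) + (4/√(y))·y' = 0,
so isolating y',
  dy/dx = -(1/(2√(x)))/(4/√(y)) = -√(y)/(8√(x))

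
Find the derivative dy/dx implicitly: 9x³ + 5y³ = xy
Take d/dx of both sides. Since y is implicitly a function of x, the chain rule attaches a y' = dy/dx factor whenever we differentiate through y.

Set F(x, y) = (left side) − (right side), so the curve is F = 0. Differentiating each term of F:
  d/dx[9x^3] = 27x^2
  d/dx[-xy] = -x·y' - y
  d/dx[5y^3] = 15y^2·y'

Collecting, the y'-free part is the partial derivative in x and the y' coefficient is the partial derivative in y:
  ∂F/∂x = 27x^2 - y
  ∂F/∂y = -x + 15y^2

so d/dx[F(x, y(x))] = ∂F/∂x + (∂F/∂y)·y' = 0. Rearranging,
  dy/dx = -(∂F/∂x)/(∂F/∂y) = -(27x^2 - y)/(-x + 15y^2) = (27x^2 - y)/(x - 15y^2)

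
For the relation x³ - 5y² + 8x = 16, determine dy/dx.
Differentiate both sides with respect to x, treating y as y(x). By the chain rule, any term containing y contributes a factor of y' = dy/dx when we differentiate it.

Move every term to one side and write the relation as F(x, y) = 0. Term by term,
  d/dx[x^3] = 3x^2
  d/dx[8x] = 8
  d/dx[-5y^2] = -10y·y'
  d/dx[-16] = 0

The pieces without y' make up ∂F/∂x and the coefficient of y' is ∂F/∂y:
  ∂F/∂x = 3x^2 + 8,
  ∂F/∂y = -10y.

Since d/dx[F] = ∂F/∂x + (∂F/∂y)·y' = 0, solve for y':
  (∂F/∂y)·y' = -∂F/∂x
  dy/dx = -(∂F/∂x)/(∂F/∂y) = -(3x^2 + 8)/(-10y) = (3x^2 + 8)/(10y)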